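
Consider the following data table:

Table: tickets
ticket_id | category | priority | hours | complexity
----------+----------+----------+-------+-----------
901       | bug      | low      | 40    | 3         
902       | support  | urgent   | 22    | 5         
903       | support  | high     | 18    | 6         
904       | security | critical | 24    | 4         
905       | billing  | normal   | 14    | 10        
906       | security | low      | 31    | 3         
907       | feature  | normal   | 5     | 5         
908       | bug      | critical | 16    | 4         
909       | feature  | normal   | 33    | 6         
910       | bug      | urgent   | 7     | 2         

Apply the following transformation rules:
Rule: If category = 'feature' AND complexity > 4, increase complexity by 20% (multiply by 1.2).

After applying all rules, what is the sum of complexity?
50.2

Step 1: Find records where category = 'feature' AND complexity > 4
Step 2: 2 records match, summing to 11
Step 3: After multiplier: 11 × 1.2 = 13.2
Step 4: Unaffected records sum: 37
Step 5: Final sum = 13.2 + 37 = 50.2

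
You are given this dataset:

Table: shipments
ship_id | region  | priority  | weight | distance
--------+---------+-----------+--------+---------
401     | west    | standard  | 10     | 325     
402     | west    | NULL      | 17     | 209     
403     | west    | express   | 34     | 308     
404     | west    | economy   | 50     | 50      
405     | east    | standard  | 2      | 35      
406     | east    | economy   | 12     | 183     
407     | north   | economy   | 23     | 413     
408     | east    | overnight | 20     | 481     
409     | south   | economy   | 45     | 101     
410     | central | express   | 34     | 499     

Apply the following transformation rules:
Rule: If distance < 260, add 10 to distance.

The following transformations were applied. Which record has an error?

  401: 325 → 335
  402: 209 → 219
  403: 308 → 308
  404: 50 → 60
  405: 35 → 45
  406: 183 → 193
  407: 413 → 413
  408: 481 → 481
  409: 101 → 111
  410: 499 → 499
Record 401 has an error. The correct transformed value should be 325, not 335.

Step 1: Check each record against the rule
Step 2: Record 401 has distance = 325
Step 3: Since 325 >= 260, the bonus should not have been applied
Step 4: Correct value = 325, but claimed value = 335
Conclusion: Record 401 has the error.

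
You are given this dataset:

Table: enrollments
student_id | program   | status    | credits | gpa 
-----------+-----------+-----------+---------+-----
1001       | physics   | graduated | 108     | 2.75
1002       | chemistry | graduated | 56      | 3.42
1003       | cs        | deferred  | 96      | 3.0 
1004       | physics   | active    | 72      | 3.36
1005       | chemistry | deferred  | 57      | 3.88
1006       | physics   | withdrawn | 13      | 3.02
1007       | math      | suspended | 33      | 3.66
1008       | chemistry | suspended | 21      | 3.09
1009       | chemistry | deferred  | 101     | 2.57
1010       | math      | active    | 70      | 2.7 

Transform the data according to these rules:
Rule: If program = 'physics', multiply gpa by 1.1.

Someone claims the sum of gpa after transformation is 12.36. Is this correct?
No, the correct result is 32.36.

Step 1: Calculate the correct sum after transformation
Step 2: Apply multiplier 1.1 to records where program = 'physics'
Step 3: Correct result = 32.36
Step 4: Claimed result = 12.36
Step 5: 32.36 ≠ 12.36
Conclusion: The claimed result is incorrect. The correct answer is 32.36.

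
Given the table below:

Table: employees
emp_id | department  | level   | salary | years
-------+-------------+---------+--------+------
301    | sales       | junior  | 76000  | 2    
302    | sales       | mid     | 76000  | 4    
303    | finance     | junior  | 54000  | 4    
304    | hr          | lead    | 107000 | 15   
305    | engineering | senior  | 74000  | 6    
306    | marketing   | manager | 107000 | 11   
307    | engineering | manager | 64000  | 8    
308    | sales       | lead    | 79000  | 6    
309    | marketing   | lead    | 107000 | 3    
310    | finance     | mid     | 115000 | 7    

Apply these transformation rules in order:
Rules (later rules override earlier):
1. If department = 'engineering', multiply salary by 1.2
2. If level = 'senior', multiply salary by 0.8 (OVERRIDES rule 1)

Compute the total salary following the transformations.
857000.0

Step 1: Rule 2 takes priority for records with level = 'senior'
  - 1 records: 74000 × 0.8 = 59200.0
Step 2: Rule 1 applies to remaining records with department = 'engineering'
  - 1 records: 64000 × 1.2 = 76800.0
Step 3: Other records unchanged: 721000
Step 4: Final sum = 59200.0 + 76800.0 + 721000 = 857000.0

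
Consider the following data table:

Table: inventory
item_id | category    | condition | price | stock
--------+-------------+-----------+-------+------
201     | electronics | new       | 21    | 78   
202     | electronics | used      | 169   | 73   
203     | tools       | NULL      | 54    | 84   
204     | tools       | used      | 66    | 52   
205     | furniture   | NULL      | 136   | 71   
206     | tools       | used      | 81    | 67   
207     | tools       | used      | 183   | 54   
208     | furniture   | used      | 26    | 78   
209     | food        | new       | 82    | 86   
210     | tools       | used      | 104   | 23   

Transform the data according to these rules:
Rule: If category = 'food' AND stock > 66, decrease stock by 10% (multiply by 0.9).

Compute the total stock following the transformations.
657.4

Step 1: Find records where category = 'food' AND stock > 66
Step 2: 1 records match, summing to 86
Step 3: After multiplier: 86 × 0.9 = 77.4
Step 4: Unaffected records sum: 580
Step 5: Final sum = 77.4 + 580 = 657.4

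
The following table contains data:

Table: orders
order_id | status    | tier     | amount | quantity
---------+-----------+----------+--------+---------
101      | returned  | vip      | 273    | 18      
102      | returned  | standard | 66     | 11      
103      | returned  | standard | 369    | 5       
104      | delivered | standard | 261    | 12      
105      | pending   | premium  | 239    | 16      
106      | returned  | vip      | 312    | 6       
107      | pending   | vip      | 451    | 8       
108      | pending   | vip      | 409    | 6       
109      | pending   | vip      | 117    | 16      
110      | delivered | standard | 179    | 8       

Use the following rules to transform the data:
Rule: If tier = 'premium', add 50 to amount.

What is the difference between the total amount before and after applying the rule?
50

Step 1: Original sum of amount = 2676
Step 2: 1 records have tier = 'premium'
Step 3: Each affected record changes by 50
Step 4: Total change = 1 × 50 = 50
Step 5: New sum = 2676 + 50 = 2726
Step 6: Difference = |2726 - 2676| = 50
        (Sum increased by 50)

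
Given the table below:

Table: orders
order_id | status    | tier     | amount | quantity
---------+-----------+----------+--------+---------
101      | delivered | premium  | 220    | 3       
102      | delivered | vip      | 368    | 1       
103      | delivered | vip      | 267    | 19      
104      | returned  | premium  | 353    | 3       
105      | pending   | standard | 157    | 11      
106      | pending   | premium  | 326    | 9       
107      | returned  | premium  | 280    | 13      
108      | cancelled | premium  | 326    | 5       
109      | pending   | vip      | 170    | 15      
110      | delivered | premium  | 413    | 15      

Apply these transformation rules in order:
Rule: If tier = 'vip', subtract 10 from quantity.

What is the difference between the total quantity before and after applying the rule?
30

Step 1: Original sum of quantity = 94
Step 2: 3 records have tier = 'vip'
Step 3: Each affected record changes by -10
Step 4: Total change = 3 × -10 = -30
Step 5: New sum = 94 + -30 = 64
Step 6: Difference = |64 - 94| = 30
        (Sum decreased by 30)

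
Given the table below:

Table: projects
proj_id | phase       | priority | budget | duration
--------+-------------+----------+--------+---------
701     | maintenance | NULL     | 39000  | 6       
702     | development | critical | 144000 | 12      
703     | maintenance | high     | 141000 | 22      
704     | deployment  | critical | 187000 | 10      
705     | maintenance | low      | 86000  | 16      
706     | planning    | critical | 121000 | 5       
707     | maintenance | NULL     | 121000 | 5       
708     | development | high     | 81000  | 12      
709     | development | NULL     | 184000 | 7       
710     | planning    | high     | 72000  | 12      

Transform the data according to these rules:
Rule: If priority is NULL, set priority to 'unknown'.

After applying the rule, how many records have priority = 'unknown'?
3

Step 1: Count records where priority IS NULL
Step 2: Found 3 records with NULL priority
Step 3: These records will have priority set to 'unknown'
Step 4: Records already having priority = 'unknown': 0
Step 5: Answer: 3 + 0 = 3 records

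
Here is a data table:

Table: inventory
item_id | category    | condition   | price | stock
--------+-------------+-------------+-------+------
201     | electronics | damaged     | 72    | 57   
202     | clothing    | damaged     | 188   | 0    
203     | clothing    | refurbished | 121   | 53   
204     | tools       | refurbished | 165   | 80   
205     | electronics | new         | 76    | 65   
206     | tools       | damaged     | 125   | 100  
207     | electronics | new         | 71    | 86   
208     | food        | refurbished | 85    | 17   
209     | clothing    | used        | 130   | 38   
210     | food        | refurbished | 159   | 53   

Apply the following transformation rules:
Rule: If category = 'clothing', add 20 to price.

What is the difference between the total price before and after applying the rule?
60

Step 1: Original sum of price = 1192
Step 2: 3 records have category = 'clothing'
Step 3: Each affected record changes by 20
Step 4: Total change = 3 × 20 = 60
Step 5: New sum = 1192 + 60 = 1252
Step 6: Difference = |1252 - 1192| = 60
        (Sum increased by 60)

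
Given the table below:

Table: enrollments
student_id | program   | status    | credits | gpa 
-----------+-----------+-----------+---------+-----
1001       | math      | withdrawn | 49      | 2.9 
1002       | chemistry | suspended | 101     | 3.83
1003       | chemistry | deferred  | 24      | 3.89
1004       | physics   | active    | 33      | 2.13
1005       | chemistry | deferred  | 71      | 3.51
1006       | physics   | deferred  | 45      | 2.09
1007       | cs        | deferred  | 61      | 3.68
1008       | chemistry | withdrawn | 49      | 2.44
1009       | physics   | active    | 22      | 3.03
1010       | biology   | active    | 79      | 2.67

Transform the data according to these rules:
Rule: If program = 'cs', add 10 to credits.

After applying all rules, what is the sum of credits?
544

Step 1: Count records where program = 'cs': 1
Step 2: Total bonus added: 1 × 10 = 10
Step 3: Original sum of credits: 534
Step 4: Final sum = 534 + 10 = 544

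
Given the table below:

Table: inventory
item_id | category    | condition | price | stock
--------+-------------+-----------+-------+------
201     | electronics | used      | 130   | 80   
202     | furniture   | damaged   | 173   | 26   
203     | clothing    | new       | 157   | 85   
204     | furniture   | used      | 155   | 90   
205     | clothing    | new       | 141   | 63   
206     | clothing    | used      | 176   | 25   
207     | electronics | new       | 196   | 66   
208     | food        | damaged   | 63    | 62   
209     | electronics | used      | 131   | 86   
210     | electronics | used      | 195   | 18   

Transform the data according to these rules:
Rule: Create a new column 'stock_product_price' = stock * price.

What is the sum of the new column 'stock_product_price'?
87094

Step 1: For each record, compute stock * price
Example calculations:
  80 * 130 = 10400
  26 * 173 = 4498
  85 * 157 = 13345
  ...
Step 2: Sum all derived values
Step 3: Total = 87094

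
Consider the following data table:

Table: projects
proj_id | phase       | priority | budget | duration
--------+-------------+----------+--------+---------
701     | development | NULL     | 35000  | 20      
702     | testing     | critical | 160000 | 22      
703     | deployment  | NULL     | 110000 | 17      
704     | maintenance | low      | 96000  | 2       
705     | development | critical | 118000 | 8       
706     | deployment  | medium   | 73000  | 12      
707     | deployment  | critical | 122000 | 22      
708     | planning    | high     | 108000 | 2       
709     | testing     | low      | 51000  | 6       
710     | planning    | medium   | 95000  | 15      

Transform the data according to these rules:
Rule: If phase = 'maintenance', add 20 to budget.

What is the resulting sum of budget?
968020

Step 1: Count records where phase = 'maintenance': 1
Step 2: Total bonus added: 1 × 20 = 20
Step 3: Original sum of budget: 968000
Step 4: Final sum = 968000 + 20 = 968020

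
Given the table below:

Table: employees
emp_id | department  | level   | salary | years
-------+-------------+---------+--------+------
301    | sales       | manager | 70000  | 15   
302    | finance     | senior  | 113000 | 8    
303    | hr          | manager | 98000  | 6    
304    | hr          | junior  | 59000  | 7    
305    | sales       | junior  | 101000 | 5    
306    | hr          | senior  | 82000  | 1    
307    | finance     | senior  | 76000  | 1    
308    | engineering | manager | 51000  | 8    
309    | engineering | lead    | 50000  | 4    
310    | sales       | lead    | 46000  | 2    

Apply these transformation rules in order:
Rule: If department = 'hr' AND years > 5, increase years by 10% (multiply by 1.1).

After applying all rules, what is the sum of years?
58.3

Step 1: Find records where department = 'hr' AND years > 5
Step 2: 2 records match, summing to 13
Step 3: After multiplier: 13 × 1.1 = 14.3
Step 4: Unaffected records sum: 44
Step 5: Final sum = 14.3 + 44 = 58.3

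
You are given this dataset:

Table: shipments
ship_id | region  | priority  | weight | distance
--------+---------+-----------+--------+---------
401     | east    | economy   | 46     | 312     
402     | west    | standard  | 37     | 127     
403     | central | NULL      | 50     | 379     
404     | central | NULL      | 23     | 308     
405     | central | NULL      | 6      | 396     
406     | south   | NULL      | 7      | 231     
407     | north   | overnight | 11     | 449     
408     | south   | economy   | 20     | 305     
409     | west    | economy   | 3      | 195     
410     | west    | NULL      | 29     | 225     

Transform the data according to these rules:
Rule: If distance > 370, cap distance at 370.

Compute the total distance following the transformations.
2813

Step 1: 3 records have distance > 370
Step 2: These records originally summed to 1224
Step 3: After capping: 3 × 370 = 1110
Step 4: Unaffected records sum: 1703
Step 5: Final sum = 1110 + 1703 = 2813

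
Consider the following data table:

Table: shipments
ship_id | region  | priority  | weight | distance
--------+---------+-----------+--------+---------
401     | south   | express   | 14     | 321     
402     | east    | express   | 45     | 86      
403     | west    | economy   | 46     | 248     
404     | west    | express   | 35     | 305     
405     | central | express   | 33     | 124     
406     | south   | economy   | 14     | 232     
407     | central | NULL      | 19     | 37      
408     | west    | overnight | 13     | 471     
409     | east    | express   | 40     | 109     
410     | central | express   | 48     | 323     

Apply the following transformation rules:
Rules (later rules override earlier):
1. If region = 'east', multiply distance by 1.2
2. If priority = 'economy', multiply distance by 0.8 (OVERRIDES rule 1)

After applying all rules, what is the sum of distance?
2199.0

Step 1: Rule 2 takes priority for records with priority = 'economy'
  - 2 records: 480 × 0.8 = 384.0
Step 2: Rule 1 applies to remaining records with region = 'east'
  - 2 records: 195 × 1.2 = 234.0
Step 3: Other records unchanged: 1581
Step 4: Final sum = 384.0 + 234.0 + 1581 = 2199.0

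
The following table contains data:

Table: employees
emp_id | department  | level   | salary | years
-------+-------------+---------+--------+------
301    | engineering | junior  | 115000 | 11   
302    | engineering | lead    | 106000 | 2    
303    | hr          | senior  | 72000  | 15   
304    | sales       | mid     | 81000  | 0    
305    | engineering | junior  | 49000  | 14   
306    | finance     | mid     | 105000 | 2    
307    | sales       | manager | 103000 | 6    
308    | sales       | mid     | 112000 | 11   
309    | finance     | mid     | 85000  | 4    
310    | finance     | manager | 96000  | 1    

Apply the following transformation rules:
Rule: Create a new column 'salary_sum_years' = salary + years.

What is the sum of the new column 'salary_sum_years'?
924066

Step 1: For each record, compute salary + years
Example calculations:
  115000 + 11 = 115011
  106000 + 2 = 106002
  72000 + 15 = 72015
  ...
Step 2: Sum all derived values
Step 3: Total = 924066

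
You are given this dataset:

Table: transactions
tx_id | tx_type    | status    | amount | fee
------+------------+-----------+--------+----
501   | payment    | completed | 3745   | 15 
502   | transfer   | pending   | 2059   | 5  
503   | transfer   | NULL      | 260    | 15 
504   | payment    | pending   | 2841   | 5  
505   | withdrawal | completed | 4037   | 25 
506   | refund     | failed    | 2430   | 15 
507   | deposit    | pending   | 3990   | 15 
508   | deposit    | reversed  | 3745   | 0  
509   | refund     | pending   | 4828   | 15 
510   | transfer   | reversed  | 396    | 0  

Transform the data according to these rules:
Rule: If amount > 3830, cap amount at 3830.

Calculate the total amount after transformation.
26966

Step 1: 3 records have amount > 3830
Step 2: These records originally summed to 12855
Step 3: After capping: 3 × 3830 = 11490
Step 4: Unaffected records sum: 15476
Step 5: Final sum = 11490 + 15476 = 26966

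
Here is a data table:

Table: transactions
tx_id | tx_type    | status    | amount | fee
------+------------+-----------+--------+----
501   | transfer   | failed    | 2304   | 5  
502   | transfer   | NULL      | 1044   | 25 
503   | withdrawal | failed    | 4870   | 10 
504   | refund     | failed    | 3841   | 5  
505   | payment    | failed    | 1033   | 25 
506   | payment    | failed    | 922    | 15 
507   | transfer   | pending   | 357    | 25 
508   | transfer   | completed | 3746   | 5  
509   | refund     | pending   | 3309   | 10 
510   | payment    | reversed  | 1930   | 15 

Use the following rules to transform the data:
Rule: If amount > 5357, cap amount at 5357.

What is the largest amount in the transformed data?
4870

Step 1: Original maximum amount = 4870
Step 2: Check cap of 5357 against maximum
Step 3: No records exceed the cap (max 4870 <= cap 5357), so no capping applies
Step 4: Maximum after transformation = 4870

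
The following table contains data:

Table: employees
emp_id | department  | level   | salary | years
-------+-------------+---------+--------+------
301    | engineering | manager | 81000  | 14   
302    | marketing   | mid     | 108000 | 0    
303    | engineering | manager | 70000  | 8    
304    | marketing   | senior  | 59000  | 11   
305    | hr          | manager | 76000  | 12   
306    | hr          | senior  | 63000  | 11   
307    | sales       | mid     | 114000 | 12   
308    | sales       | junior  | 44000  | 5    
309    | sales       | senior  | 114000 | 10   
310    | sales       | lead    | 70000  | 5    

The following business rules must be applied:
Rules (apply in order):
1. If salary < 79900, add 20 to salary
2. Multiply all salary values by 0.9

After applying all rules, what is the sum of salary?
719208.0

Step 1: Apply Rule 1 - Add 20 to records with salary < 79900
  - 6 records affected: 382000 + (6 × 20) = 382120
  - Unaffected records: 417000
  - Sum after Rule 1: 799120
Step 2: Apply Rule 2 - Multiply all by 0.9
  - 799120 × 0.9 = 719208.0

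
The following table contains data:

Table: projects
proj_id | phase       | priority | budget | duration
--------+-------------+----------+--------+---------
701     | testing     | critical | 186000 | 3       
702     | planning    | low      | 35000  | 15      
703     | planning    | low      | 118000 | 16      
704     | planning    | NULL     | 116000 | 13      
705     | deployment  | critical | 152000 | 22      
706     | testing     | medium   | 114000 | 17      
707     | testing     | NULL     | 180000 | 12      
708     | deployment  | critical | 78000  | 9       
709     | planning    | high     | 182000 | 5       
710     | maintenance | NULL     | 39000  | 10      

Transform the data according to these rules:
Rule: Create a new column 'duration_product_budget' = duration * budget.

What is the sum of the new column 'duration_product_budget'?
13923000

Step 1: For each record, compute duration * budget
Example calculations:
  3 * 186000 = 558000
  15 * 35000 = 525000
  16 * 118000 = 1888000
  ...
Step 2: Sum all derived values
Step 3: Total = 13923000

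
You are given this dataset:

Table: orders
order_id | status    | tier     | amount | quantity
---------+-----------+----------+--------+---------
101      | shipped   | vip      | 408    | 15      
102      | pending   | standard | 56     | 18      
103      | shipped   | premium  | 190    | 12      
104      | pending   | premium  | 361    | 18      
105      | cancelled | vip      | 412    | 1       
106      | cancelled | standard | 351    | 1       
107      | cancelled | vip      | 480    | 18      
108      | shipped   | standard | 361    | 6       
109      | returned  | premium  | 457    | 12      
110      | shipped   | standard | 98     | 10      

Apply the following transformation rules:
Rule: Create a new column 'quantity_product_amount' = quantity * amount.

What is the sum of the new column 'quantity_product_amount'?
33939

Step 1: For each record, compute quantity * amount
Example calculations:
  15 * 408 = 6120
  18 * 56 = 1008
  12 * 190 = 2280
  ...
Step 2: Sum all derived values
Step 3: Total = 33939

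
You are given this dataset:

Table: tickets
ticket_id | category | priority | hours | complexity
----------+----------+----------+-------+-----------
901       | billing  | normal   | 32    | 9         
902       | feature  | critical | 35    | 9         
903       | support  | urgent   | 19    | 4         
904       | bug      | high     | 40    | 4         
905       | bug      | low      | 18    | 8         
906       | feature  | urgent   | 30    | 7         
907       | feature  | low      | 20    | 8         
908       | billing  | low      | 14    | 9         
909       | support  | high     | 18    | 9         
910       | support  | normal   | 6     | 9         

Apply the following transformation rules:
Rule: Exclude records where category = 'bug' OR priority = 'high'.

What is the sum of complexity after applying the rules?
55

Step 1: Find records where category = 'bug' OR priority = 'high'
Step 2: 3 records match, summing to 21
Step 3: Original sum: 76
Step 4: Remaining sum = 76 - 21 = 55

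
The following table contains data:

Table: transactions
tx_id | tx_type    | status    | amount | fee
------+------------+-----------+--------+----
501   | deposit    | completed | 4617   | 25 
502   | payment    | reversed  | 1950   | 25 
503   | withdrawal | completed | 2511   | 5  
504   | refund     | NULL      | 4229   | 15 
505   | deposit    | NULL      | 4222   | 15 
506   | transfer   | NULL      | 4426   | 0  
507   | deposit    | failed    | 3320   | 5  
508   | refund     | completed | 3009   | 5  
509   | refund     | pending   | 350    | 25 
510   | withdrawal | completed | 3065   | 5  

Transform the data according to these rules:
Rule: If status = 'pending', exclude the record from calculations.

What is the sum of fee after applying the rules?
100

Step 1: Identify records where status = 'pending'
Step 2: The excluded records sum to 25
Step 3: Original total fee = 125
Step 4: Remaining total = 125 - 25 = 100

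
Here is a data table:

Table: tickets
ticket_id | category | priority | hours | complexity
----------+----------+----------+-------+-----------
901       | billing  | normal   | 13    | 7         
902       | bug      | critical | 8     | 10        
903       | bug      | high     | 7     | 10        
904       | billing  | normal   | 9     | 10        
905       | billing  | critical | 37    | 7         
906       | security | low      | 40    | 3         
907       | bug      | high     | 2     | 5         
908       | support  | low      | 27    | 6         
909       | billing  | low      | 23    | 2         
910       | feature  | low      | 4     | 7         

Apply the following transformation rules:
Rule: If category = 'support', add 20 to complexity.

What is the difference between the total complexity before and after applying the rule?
20

Step 1: Original sum of complexity = 67
Step 2: 1 records have category = 'support'
Step 3: Each affected record changes by 20
Step 4: Total change = 1 × 20 = 20
Step 5: New sum = 67 + 20 = 87
Step 6: Difference = |87 - 67| = 20
        (Sum increased by 20)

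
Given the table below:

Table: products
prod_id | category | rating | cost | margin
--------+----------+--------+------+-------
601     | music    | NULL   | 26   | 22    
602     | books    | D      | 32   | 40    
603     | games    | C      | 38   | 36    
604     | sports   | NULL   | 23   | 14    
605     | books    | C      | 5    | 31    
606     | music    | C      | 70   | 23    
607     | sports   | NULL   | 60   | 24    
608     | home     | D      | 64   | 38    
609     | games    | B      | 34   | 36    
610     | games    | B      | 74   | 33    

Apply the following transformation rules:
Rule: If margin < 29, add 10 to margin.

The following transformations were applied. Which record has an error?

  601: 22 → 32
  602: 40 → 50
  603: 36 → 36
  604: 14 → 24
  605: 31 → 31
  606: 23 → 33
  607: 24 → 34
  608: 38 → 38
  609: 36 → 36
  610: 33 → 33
Record 602 has an error. The correct transformed value should be 40, not 50.

Step 1: Check each record against the rule
Step 2: Record 602 has margin = 40
Step 3: Since 40 >= 29, the bonus should not have been applied
Step 4: Correct value = 40, but claimed value = 50
Conclusion: Record 602 has the error.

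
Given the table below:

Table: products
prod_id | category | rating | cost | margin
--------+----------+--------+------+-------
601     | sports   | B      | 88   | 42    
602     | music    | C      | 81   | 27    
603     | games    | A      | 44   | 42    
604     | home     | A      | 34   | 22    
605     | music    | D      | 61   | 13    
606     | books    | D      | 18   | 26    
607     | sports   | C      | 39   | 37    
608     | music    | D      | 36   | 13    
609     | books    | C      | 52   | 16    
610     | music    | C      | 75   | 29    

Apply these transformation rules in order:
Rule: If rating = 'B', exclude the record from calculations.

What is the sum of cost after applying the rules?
440

Step 1: Identify records where rating = 'B'
Step 2: The excluded records sum to 88
Step 3: Original total cost = 528
Step 4: Remaining total = 528 - 88 = 440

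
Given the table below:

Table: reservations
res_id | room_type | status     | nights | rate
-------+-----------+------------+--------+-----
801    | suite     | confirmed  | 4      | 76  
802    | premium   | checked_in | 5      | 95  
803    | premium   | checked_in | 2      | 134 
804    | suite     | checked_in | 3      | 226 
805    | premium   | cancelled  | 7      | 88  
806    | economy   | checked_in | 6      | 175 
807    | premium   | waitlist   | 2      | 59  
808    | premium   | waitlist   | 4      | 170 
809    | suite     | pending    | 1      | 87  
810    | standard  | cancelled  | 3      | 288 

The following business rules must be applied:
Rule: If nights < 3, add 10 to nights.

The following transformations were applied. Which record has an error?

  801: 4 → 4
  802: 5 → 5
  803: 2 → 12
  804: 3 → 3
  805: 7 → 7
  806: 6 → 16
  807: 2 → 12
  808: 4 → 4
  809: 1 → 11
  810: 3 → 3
Record 806 has an error. The correct transformed value should be 6, not 16.

Step 1: Check each record against the rule
Step 2: Record 806 has nights = 6
Step 3: Since 6 >= 3, the bonus should not have been applied
Step 4: Correct value = 6, but claimed value = 16
Conclusion: Record 806 has the error.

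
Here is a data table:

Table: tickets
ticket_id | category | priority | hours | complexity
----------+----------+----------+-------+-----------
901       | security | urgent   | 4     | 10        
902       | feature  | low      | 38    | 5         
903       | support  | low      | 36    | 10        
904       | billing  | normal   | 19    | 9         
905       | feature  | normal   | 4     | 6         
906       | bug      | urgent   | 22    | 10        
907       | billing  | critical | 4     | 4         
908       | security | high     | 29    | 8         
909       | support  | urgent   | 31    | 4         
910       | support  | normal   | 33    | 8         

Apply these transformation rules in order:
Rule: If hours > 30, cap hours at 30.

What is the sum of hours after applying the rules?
202

Step 1: 4 records have hours > 30
Step 2: These records originally summed to 138
Step 3: After capping: 4 × 30 = 120
Step 4: Unaffected records sum: 82
Step 5: Final sum = 120 + 82 = 202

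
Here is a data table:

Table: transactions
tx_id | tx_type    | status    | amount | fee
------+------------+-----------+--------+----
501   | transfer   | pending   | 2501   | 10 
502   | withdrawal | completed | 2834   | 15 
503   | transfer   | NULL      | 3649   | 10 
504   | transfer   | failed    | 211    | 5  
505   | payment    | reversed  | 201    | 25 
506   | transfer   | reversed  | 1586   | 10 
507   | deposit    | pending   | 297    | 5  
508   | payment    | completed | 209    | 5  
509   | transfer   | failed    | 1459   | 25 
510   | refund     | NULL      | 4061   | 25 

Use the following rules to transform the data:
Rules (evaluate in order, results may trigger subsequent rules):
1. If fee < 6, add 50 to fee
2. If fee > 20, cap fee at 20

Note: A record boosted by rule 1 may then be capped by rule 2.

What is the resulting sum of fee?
165

Step 1: Apply rule 1 to records with fee < 6
  - 3 records get bonus of 50
  - Of these, 3 records then exceed 20 and get capped
Step 2: Apply rule 2 to records with fee > 20
  - 3 records (original) are capped
Step 3: Calculate final sum = 165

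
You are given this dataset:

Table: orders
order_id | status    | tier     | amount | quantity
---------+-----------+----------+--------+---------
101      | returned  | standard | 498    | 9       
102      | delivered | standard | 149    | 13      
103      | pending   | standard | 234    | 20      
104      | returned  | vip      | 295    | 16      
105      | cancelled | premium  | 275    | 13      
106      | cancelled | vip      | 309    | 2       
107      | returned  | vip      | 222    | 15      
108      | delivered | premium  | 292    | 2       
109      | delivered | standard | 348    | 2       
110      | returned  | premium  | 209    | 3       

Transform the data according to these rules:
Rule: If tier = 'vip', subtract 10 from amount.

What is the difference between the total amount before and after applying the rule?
30

Step 1: Original sum of amount = 2831
Step 2: 3 records have tier = 'vip'
Step 3: Each affected record changes by -10
Step 4: Total change = 3 × -10 = -30
Step 5: New sum = 2831 + -30 = 2801
Step 6: Difference = |2801 - 2831| = 30
        (Sum decreased by 30)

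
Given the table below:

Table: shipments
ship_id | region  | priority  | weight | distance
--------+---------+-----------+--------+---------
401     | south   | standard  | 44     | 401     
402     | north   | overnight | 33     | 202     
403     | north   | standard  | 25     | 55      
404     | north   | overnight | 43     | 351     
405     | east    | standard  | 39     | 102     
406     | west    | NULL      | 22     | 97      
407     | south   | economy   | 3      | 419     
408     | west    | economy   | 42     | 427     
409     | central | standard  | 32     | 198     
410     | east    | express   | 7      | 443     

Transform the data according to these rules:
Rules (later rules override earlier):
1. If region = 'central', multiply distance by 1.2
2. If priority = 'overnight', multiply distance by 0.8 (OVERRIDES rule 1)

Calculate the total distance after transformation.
2624.0

Step 1: Rule 2 takes priority for records with priority = 'overnight'
  - 2 records: 553 × 0.8 = 442.4
Step 2: Rule 1 applies to remaining records with region = 'central'
  - 1 records: 198 × 1.2 = 237.6
Step 3: Other records unchanged: 1944
Step 4: Final sum = 442.4 + 237.6 + 1944 = 2624.0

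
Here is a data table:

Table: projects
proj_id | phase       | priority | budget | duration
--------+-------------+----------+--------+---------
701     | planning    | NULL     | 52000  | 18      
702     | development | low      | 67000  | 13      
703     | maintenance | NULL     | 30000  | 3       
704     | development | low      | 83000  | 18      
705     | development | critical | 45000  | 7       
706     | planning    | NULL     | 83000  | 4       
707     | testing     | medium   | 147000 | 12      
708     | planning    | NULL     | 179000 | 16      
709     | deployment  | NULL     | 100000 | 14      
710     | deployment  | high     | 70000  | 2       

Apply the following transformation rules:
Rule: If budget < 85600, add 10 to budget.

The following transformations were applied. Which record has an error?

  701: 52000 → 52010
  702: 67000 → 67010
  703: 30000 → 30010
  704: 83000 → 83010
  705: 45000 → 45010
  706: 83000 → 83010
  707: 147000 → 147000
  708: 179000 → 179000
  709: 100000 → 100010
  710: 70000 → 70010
Record 709 has an error. The correct transformed value should be 100000, not 100010.

Step 1: Check each record against the rule
Step 2: Record 709 has budget = 100000
Step 3: Since 100000 >= 85600, the bonus should not have been applied
Step 4: Correct value = 100000, but claimed value = 100010
Conclusion: Record 709 has the error.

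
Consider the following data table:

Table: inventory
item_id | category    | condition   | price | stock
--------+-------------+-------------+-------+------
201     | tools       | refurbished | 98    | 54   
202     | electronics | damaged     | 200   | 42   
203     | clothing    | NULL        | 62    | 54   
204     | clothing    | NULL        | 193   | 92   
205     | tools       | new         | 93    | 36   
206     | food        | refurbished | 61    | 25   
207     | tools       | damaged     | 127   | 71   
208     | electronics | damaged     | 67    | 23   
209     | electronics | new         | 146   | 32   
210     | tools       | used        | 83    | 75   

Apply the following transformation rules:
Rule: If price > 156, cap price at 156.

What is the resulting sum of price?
1049

Step 1: 2 records have price > 156
Step 2: These records originally summed to 393
Step 3: After capping: 2 × 156 = 312
Step 4: Unaffected records sum: 737
Step 5: Final sum = 312 + 737 = 1049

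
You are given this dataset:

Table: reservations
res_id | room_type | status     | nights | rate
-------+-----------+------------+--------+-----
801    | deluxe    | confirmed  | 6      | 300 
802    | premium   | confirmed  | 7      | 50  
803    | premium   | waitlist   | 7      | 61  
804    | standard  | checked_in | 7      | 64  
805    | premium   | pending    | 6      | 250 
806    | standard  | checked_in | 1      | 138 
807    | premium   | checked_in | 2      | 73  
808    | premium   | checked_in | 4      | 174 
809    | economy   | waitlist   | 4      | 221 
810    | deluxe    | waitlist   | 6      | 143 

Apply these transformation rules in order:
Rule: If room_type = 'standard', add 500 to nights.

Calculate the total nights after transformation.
1050

Step 1: Count records where room_type = 'standard': 2
Step 2: Total bonus added: 2 × 500 = 1000
Step 3: Original sum of nights: 50
Step 4: Final sum = 50 + 1000 = 1050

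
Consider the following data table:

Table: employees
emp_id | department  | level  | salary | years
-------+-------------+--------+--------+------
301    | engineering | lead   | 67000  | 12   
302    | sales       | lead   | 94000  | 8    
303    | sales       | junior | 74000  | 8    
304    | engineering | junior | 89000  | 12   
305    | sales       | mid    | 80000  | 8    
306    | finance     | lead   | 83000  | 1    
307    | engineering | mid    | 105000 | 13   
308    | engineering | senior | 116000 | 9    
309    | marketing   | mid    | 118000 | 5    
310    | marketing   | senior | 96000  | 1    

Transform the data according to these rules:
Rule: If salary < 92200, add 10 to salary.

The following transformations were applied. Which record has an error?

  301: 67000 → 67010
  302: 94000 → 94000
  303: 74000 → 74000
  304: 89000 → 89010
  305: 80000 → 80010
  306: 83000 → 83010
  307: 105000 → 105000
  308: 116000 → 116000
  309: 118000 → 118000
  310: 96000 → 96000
Record 303 has an error. The correct transformed value should be 74010, not 74000.

Step 1: Check each record against the rule
Step 2: Record 303 has salary = 74000
Step 3: Since 74000 < 92200, the bonus should have been applied
Step 4: Correct value = 74010, but claimed value = 74000
Conclusion: Record 303 has the error.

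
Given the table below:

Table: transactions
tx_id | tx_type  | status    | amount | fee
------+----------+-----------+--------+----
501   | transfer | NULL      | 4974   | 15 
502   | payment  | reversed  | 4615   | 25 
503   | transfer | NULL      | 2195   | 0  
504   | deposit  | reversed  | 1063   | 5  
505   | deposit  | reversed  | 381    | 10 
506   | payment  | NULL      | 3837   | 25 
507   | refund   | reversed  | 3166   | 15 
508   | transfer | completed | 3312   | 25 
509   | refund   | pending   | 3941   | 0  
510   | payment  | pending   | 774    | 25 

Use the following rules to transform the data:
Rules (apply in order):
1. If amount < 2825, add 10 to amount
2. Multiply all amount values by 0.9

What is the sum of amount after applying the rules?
25468.2

Step 1: Apply Rule 1 - Add 10 to records with amount < 2825
  - 4 records affected: 4413 + (4 × 10) = 4453
  - Unaffected records: 23845
  - Sum after Rule 1: 28298
Step 2: Apply Rule 2 - Multiply all by 0.9
  - 28298 × 0.9 = 25468.2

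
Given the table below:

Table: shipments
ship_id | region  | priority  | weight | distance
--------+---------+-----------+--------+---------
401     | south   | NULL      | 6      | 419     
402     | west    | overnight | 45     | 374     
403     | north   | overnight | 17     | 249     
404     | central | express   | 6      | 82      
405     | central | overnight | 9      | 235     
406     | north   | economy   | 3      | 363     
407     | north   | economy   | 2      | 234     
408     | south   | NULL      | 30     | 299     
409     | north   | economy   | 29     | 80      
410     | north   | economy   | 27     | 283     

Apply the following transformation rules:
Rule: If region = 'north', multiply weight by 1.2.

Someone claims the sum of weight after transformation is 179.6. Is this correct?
No, the correct result is 189.6.

Step 1: Calculate the correct sum after transformation
Step 2: Apply multiplier 1.2 to records where region = 'north'
Step 3: Correct result = 189.6
Step 4: Claimed result = 179.6
Step 5: 189.6 ≠ 179.6
Conclusion: The claimed result is incorrect. The correct answer is 189.6.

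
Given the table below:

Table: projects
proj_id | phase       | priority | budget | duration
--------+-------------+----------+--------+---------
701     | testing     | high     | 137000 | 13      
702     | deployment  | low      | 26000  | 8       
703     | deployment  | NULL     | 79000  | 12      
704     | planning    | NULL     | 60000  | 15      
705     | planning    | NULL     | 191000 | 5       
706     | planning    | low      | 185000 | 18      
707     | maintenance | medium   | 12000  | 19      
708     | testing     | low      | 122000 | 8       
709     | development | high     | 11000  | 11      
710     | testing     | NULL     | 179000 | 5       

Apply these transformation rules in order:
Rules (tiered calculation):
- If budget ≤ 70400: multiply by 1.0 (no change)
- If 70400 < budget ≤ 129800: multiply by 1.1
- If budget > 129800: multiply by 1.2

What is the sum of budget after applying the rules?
1160500.0

Step 1: Tier 1 (budget ≤ 70400): 4 records, sum = 109000 × 1.0 = 109000.0
Step 2: Tier 2 (70400 < budget ≤ 129800): 2 records, sum = 201000 × 1.1 = 221100.0
Step 3: Tier 3 (budget > 129800): 4 records, sum = 692000 × 1.2 = 830400.0
Step 4: Final sum = 109000.0 + 221100.0 + 830400.0 = 1160500.0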